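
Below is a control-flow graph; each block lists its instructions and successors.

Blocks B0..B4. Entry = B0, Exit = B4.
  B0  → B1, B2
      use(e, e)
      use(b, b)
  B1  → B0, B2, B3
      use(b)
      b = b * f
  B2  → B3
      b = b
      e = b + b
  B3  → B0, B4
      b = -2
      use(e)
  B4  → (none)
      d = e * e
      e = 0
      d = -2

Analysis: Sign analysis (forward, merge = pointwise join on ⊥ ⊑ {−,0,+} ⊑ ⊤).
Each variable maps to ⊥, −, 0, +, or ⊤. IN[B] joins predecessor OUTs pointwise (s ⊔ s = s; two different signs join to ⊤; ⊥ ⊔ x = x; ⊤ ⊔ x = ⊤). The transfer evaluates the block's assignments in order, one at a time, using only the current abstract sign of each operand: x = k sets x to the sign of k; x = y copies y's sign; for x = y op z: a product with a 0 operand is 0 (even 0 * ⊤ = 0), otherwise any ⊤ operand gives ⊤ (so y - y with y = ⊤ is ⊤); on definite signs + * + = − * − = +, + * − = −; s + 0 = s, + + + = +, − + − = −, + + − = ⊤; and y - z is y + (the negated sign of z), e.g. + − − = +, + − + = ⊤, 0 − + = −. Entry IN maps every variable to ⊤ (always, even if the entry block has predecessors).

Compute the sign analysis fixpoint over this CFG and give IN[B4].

Answer: {a: ⊤, b: -, c: ⊤, d: ⊤, e: ⊤, f: ⊤}

Trace:
Per-block solution:
  B0:  IN=(all ⊤)  OUT=(all ⊤)
  B1:  IN=(all ⊤)  OUT=(all ⊤)
  B2:  IN=(all ⊤)  OUT=(all ⊤)
  B3:  IN=(all ⊤)  OUT={b:-; rest ⊤}
  B4:  IN={b:-; rest ⊤}  OUT={b:-, d:-, e:0; rest ⊤}

Merge at B4: IN[B4] = OUT[B3] = {a: ⊤, b: -, c: ⊤, d: ⊤, e: ⊤, f: ⊤}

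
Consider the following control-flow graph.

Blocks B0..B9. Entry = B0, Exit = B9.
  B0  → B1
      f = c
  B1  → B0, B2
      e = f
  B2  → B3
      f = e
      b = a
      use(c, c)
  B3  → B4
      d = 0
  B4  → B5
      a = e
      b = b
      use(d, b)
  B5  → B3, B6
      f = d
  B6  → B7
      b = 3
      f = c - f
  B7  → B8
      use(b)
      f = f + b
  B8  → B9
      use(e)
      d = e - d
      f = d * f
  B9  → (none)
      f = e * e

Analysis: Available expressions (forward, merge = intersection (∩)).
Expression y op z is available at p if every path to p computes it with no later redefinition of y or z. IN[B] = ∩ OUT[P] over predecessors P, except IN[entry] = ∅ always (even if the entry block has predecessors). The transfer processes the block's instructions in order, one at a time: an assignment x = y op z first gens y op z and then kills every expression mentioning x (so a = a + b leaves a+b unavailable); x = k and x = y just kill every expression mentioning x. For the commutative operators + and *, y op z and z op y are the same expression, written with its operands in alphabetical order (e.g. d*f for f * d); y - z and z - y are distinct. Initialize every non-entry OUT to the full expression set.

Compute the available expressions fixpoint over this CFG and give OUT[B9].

Answer: {e*e}

Working:
Converged values:
  B0: | IN={} | OUT={}
  B1: | IN={} | OUT={}
  B2: | IN={} | OUT={}
  B3: | IN={} | OUT={}
  B4: | IN={} | OUT={}
  B5: | IN={} | OUT={}
  B6: | IN={} | OUT={}
  B7: | IN={} | OUT={}
  B8: | IN={} | OUT={}
  B9: | IN={} | OUT={e*e}

Merge at B9: IN[B9] = OUT[B8] = {}
Applying B9's transfer function to that IN value gives OUT[B9] (row B9 above).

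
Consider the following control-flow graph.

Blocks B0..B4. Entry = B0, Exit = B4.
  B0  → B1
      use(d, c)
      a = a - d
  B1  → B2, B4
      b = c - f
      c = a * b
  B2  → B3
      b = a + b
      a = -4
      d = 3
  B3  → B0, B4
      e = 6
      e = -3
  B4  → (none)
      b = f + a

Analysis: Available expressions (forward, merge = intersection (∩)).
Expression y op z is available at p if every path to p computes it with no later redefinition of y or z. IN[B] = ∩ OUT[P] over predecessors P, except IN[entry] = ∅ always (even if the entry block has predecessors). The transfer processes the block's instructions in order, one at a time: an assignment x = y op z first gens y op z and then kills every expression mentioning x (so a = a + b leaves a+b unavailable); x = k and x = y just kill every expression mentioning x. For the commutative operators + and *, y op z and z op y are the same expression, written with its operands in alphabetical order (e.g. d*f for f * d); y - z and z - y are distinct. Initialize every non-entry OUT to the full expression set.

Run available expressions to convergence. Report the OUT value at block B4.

Answer: {a+f}

Derivation:
Per-block solution:
  B0:   IN={}   OUT={}
  B1:   IN={}   OUT={a*b}
  B2:   IN={a*b}   OUT={}
  B3:   IN={}   OUT={}
  B4:   IN={}   OUT={a+f}

Merge at B4: IN[B4] = OUT[B1] ∩ OUT[B3] = {}
Applying B4's transfer function to that IN value gives OUT[B4] (row B4 above).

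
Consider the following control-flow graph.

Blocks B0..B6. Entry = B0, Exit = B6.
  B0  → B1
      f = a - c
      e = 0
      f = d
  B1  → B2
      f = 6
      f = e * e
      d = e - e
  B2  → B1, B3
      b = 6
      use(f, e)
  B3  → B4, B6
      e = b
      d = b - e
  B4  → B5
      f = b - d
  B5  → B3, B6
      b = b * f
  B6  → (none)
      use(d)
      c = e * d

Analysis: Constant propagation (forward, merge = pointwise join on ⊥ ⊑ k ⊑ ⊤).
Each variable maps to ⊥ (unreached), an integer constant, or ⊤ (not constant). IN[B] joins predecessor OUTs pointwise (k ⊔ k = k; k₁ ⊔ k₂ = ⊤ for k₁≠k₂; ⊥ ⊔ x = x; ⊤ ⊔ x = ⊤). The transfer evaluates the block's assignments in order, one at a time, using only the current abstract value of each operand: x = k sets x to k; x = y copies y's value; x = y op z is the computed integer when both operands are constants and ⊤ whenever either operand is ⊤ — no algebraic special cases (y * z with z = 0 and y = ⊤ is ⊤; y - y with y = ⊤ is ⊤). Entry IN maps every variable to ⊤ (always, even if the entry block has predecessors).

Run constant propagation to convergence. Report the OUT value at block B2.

Per-block solution:
  B0: | IN=(all ⊤) | OUT={e:0; rest ⊤}
  B1: | IN={e:0; rest ⊤} | OUT={d:0, e:0, f:0; rest ⊤}
  B2: | IN={d:0, e:0, f:0; rest ⊤} | OUT={b:6, d:0, e:0, f:0; rest ⊤}
  B3: | IN=(all ⊤) | OUT=(all ⊤)
  B4: | IN=(all ⊤) | OUT=(all ⊤)
  B5: | IN=(all ⊤) | OUT=(all ⊤)
  B6: | IN=(all ⊤) | OUT=(all ⊤)

Merge at B2: IN[B2] = OUT[B1] = {a: ⊤, b: ⊤, c: ⊤, d: 0, e: 0, f: 0}
Applying B2's transfer function to that IN value gives OUT[B2] (row B2 above).

Answer: {a: ⊤, b: 6, c: ⊤, d: 0, e: 0, f: 0}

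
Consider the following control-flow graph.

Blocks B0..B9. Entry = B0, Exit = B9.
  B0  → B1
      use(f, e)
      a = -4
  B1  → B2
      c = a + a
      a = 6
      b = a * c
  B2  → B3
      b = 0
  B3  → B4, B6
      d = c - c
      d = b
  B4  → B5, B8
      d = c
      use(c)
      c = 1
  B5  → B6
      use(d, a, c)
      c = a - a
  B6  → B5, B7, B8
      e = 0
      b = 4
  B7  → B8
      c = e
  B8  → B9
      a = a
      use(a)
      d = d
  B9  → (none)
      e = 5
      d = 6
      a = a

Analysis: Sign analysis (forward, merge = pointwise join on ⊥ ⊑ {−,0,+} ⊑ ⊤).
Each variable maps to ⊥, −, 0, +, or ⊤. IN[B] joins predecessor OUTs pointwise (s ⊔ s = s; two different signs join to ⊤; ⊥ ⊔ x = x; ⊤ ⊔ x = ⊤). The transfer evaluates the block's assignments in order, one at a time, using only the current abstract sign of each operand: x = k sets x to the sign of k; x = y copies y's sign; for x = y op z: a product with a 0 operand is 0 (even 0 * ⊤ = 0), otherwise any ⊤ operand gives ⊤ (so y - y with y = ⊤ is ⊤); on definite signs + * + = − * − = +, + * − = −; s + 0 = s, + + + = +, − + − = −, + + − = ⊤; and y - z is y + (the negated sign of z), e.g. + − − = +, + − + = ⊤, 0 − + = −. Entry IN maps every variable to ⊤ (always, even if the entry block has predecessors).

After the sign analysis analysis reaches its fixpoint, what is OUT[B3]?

Answer: {a: +, b: 0, c: -, d: 0, e: ⊤, f: ⊤}

Working:
Per-block solution:
  B0: | IN=(all ⊤) | OUT={a:-; rest ⊤}
  B1: | IN={a:-; rest ⊤} | OUT={a:+, b:-, c:-; rest ⊤}
  B2: | IN={a:+, b:-, c:-; rest ⊤} | OUT={a:+, b:0, c:-; rest ⊤}
  B3: | IN={a:+, b:0, c:-; rest ⊤} | OUT={a:+, b:0, c:-, d:0; rest ⊤}
  B4: | IN={a:+, b:0, c:-, d:0; rest ⊤} | OUT={a:+, b:0, c:+, d:-; rest ⊤}
  B5: | IN={a:+; rest ⊤} | OUT={a:+; rest ⊤}
  B6: | IN={a:+; rest ⊤} | OUT={a:+, b:+, e:0; rest ⊤}
  B7: | IN={a:+, b:+, e:0; rest ⊤} | OUT={a:+, b:+, c:0, e:0; rest ⊤}
  B8: | IN={a:+; rest ⊤} | OUT={a:+; rest ⊤}
  B9: | IN={a:+; rest ⊤} | OUT={a:+, d:+, e:+; rest ⊤}

Merge at B3: IN[B3] = OUT[B2] = {a: +, b: 0, c: -, d: ⊤, e: ⊤, f: ⊤}
Applying B3's transfer function to that IN value gives OUT[B3] (row B3 above).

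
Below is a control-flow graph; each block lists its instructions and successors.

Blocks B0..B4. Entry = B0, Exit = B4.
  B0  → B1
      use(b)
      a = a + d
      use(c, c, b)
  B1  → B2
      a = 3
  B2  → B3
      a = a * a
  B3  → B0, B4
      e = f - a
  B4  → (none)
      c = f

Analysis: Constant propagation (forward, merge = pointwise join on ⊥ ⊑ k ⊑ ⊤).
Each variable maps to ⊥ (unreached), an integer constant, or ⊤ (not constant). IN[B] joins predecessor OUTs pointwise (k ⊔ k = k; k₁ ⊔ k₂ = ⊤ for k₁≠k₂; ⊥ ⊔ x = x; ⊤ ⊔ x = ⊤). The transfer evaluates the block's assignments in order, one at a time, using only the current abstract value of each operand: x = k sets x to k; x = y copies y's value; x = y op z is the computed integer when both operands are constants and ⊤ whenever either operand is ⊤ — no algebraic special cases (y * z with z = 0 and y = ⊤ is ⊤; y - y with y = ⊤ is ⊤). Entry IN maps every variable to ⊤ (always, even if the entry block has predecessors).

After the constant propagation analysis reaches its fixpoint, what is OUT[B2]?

Answer: {a: 9, b: ⊤, c: ⊤, d: ⊤, e: ⊤, f: ⊤}

Working:
Fixpoint table:
  B0:   IN=(all ⊤)   OUT=(all ⊤)
  B1:   IN=(all ⊤)   OUT={a:3; rest ⊤}
  B2:   IN={a:3; rest ⊤}   OUT={a:9; rest ⊤}
  B3:   IN={a:9; rest ⊤}   OUT={a:9; rest ⊤}
  B4:   IN={a:9; rest ⊤}   OUT={a:9; rest ⊤}

Merge at B2: IN[B2] = OUT[B1] = {a: 3, b: ⊤, c: ⊤, d: ⊤, e: ⊤, f: ⊤}
Applying B2's transfer function to that IN value gives OUT[B2] (row B2 above).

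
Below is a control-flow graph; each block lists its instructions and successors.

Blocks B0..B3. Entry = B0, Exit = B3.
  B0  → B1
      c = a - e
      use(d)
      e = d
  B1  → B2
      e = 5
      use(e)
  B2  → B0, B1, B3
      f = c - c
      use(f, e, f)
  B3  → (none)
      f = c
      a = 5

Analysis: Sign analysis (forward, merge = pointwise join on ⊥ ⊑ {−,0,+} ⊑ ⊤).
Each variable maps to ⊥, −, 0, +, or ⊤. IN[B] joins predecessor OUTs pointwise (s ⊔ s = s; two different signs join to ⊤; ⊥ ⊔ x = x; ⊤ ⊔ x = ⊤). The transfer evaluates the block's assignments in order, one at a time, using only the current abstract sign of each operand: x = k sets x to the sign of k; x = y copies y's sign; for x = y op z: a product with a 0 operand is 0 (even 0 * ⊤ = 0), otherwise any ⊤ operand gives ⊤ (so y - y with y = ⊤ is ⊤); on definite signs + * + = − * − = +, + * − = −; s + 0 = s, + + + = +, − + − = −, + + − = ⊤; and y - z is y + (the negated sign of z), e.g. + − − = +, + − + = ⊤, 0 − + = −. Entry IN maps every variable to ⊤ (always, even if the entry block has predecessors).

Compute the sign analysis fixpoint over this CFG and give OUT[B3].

Fixpoint table:
  B0:   IN=(all ⊤)   OUT=(all ⊤)
  B1:   IN=(all ⊤)   OUT={e:+; rest ⊤}
  B2:   IN={e:+; rest ⊤}   OUT={e:+; rest ⊤}
  B3:   IN={e:+; rest ⊤}   OUT={a:+, e:+; rest ⊤}

Merge at B3: IN[B3] = OUT[B2] = {a: ⊤, b: ⊤, c: ⊤, d: ⊤, e: +, f: ⊤}
Applying B3's transfer function to that IN value gives OUT[B3] (row B3 above).

Answer: {a: +, b: ⊤, c: ⊤, d: ⊤, e: +, f: ⊤}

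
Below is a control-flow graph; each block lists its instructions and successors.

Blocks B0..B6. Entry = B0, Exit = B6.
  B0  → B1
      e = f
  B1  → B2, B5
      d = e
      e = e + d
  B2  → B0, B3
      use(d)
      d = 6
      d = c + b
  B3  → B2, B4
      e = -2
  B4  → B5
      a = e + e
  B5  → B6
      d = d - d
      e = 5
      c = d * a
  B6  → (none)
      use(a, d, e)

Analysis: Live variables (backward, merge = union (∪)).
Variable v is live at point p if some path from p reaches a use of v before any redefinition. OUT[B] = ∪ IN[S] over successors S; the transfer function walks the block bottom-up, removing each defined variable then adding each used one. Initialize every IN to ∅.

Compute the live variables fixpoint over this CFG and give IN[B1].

Fixpoint table:
  B0:   IN={a, b, c, f}   OUT={a, b, c, e, f}
  B1:   IN={a, b, c, e, f}   OUT={a, b, c, d, f}
  B2:   IN={a, b, c, d, f}   OUT={a, b, c, d, f}
  B3:   IN={a, b, c, d, f}   OUT={a, b, c, d, e, f}
  B4:   IN={d, e}   OUT={a, d}
  B5:   IN={a, d}   OUT={a, d, e}
  B6:   IN={a, d, e}   OUT={}

Merge at B1: OUT[B1] = IN[B2] ⊔ IN[B5] = {a, b, c, d, f}
Applying B1's transfer function to that OUT value gives IN[B1] (row B1 above).

Answer: {a, b, c, e, f}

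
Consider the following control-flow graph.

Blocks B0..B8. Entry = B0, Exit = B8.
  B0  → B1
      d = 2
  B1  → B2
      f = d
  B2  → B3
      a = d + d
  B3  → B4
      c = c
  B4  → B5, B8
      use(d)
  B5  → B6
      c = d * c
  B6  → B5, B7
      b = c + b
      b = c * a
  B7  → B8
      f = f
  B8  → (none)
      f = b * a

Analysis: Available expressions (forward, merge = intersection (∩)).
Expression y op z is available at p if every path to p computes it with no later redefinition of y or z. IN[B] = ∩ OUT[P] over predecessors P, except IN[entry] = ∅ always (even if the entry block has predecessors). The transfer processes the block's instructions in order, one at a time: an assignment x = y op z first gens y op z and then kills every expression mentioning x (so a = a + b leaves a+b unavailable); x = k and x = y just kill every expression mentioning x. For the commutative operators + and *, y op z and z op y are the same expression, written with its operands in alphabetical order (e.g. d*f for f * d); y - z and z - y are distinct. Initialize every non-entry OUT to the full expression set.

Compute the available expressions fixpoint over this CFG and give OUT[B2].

Answer: {d+d}

Derivation:
Per-block solution:
  B0:  IN={}  OUT={}
  B1:  IN={}  OUT={}
  B2:  IN={}  OUT={d+d}
  B3:  IN={d+d}  OUT={d+d}
  B4:  IN={d+d}  OUT={d+d}
  B5:  IN={d+d}  OUT={d+d}
  B6:  IN={d+d}  OUT={a*c, d+d}
  B7:  IN={a*c, d+d}  OUT={a*c, d+d}
  B8:  IN={d+d}  OUT={a*b, d+d}

Merge at B2: IN[B2] = OUT[B1] = {}
Applying B2's transfer function to that IN value gives OUT[B2] (row B2 above).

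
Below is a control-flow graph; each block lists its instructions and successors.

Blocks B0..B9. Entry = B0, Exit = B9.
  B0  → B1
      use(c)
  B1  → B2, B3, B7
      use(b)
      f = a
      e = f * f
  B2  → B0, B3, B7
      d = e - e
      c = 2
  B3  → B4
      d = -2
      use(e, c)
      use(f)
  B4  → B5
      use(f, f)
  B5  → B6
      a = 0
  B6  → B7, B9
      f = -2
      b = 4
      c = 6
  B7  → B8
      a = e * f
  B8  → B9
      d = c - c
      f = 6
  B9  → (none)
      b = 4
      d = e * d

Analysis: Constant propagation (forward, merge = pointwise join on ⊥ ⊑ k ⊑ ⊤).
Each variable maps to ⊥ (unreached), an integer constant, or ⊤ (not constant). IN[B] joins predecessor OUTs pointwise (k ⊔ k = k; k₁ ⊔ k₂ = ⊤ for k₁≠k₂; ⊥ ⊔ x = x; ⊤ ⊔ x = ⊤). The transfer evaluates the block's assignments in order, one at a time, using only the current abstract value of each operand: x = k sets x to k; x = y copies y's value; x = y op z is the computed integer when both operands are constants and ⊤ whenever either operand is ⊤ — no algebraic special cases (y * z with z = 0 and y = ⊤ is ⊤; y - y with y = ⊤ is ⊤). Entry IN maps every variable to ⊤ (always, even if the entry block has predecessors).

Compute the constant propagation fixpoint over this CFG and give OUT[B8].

Answer: {a: ⊤, b: ⊤, c: ⊤, d: ⊤, e: ⊤, f: 6}

Trace:
Fixpoint table:
  B0: | IN=(all ⊤) | OUT=(all ⊤)
  B1: | IN=(all ⊤) | OUT=(all ⊤)
  B2: | IN=(all ⊤) | OUT={c:2; rest ⊤}
  B3: | IN=(all ⊤) | OUT={d:-2; rest ⊤}
  B4: | IN={d:-2; rest ⊤} | OUT={d:-2; rest ⊤}
  B5: | IN={d:-2; rest ⊤} | OUT={a:0, d:-2; rest ⊤}
  B6: | IN={a:0, d:-2; rest ⊤} | OUT={a:0, b:4, c:6, d:-2, f:-2; rest ⊤}
  B7: | IN=(all ⊤) | OUT=(all ⊤)
  B8: | IN=(all ⊤) | OUT={f:6; rest ⊤}
  B9: | IN=(all ⊤) | OUT={b:4; rest ⊤}

Merge at B8: IN[B8] = OUT[B7] = {a: ⊤, b: ⊤, c: ⊤, d: ⊤, e: ⊤, f: ⊤}
Applying B8's transfer function to that IN value gives OUT[B8] (row B8 above).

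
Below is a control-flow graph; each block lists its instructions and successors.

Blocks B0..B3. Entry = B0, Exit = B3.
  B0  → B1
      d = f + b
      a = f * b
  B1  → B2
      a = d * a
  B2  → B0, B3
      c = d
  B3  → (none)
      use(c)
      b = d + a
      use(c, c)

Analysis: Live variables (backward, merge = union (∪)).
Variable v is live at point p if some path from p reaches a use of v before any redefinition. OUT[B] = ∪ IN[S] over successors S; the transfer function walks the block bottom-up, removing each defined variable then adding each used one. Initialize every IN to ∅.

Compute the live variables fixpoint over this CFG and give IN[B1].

Converged values:
  B0:   IN={b, f}   OUT={a, b, d, f}
  B1:   IN={a, b, d, f}   OUT={a, b, d, f}
  B2:   IN={a, b, d, f}   OUT={a, b, c, d, f}
  B3:   IN={a, c, d}   OUT={}

Merge at B1: OUT[B1] = IN[B2] = {a, b, d, f}
Applying B1's transfer function to that OUT value gives IN[B1] (row B1 above).

Answer: {a, b, d, f}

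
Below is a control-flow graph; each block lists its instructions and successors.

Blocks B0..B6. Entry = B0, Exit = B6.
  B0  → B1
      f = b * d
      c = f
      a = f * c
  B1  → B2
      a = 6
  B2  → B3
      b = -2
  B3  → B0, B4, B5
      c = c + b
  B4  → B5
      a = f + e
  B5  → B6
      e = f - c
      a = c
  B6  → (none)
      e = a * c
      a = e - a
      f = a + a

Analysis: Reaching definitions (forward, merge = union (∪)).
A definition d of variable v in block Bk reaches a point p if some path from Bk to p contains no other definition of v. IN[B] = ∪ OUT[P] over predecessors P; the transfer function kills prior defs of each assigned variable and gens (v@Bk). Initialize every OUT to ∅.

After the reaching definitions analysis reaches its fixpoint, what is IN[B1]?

Answer: {a@B0, b@B2, c@B0, f@B0}

Trace:
Fixpoint table:
  B0: | IN={a@B1, b@B2, c@B3, f@B0} | OUT={a@B0, b@B2, c@B0, f@B0}
  B1: | IN={a@B0, b@B2, c@B0, f@B0} | OUT={a@B1, b@B2, c@B0, f@B0}
  B2: | IN={a@B1, b@B2, c@B0, f@B0} | OUT={a@B1, b@B2, c@B0, f@B0}
  B3: | IN={a@B1, b@B2, c@B0, f@B0} | OUT={a@B1, b@B2, c@B3, f@B0}
  B4: | IN={a@B1, b@B2, c@B3, f@B0} | OUT={a@B4, b@B2, c@B3, f@B0}
  B5: | IN={a@B1, a@B4, b@B2, c@B3, f@B0} | OUT={a@B5, b@B2, c@B3, e@B5, f@B0}
  B6: | IN={a@B5, b@B2, c@B3, e@B5, f@B0} | OUT={a@B6, b@B2, c@B3, e@B6, f@B6}

Merge at B1: IN[B1] = OUT[B0] = {a@B0, b@B2, c@B0, f@B0}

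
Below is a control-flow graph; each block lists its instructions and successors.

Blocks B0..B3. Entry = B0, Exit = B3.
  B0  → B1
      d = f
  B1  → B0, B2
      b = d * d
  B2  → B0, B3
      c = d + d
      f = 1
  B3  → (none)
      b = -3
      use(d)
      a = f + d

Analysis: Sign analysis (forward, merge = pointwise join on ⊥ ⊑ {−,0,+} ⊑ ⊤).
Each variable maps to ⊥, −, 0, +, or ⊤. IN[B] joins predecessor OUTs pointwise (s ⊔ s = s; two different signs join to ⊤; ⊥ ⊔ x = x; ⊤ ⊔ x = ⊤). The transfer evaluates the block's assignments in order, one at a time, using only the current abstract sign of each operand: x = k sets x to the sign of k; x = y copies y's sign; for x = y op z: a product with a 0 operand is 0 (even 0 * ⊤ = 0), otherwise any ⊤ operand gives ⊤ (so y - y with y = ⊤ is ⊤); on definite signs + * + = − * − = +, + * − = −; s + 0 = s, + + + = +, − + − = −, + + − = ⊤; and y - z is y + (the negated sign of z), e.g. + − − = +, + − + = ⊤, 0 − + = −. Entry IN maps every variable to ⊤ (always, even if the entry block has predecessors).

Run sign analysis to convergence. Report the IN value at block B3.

Per-block solution:
  B0:  IN=(all ⊤)  OUT=(all ⊤)
  B1:  IN=(all ⊤)  OUT=(all ⊤)
  B2:  IN=(all ⊤)  OUT={f:+; rest ⊤}
  B3:  IN={f:+; rest ⊤}  OUT={b:-, f:+; rest ⊤}

Merge at B3: IN[B3] = OUT[B2] = {a: ⊤, b: ⊤, c: ⊤, d: ⊤, e: ⊤, f: +}

Answer: {a: ⊤, b: ⊤, c: ⊤, d: ⊤, e: ⊤, f: +}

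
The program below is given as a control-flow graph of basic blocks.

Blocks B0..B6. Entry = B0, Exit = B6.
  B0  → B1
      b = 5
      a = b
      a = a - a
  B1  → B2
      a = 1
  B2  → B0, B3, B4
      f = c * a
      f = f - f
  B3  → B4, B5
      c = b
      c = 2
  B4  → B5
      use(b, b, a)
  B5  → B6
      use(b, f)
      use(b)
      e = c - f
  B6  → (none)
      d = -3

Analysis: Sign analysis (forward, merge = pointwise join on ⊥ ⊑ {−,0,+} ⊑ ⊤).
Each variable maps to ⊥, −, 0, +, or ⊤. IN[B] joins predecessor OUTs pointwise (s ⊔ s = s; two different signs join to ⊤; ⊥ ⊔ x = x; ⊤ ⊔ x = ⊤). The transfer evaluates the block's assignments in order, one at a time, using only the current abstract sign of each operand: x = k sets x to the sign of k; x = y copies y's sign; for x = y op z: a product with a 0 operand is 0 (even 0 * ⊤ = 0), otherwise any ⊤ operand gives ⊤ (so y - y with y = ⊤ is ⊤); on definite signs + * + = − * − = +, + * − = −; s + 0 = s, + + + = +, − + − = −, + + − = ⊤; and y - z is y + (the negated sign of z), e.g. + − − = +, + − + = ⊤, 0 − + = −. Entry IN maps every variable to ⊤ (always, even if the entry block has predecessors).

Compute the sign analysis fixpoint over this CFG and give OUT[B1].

Answer: {a: +, b: +, c: ⊤, d: ⊤, e: ⊤, f: ⊤}

Trace:
Fixpoint table:
  B0:   IN=(all ⊤)   OUT={b:+; rest ⊤}
  B1:   IN={b:+; rest ⊤}   OUT={a:+, b:+; rest ⊤}
  B2:   IN={a:+, b:+; rest ⊤}   OUT={a:+, b:+; rest ⊤}
  B3:   IN={a:+, b:+; rest ⊤}   OUT={a:+, b:+, c:+; rest ⊤}
  B4:   IN={a:+, b:+; rest ⊤}   OUT={a:+, b:+; rest ⊤}
  B5:   IN={a:+, b:+; rest ⊤}   OUT={a:+, b:+; rest ⊤}
  B6:   IN={a:+, b:+; rest ⊤}   OUT={a:+, b:+, d:-; rest ⊤}

Merge at B1: IN[B1] = OUT[B0] = {a: ⊤, b: +, c: ⊤, d: ⊤, e: ⊤, f: ⊤}
Applying B1's transfer function to that IN value gives OUT[B1] (row B1 above).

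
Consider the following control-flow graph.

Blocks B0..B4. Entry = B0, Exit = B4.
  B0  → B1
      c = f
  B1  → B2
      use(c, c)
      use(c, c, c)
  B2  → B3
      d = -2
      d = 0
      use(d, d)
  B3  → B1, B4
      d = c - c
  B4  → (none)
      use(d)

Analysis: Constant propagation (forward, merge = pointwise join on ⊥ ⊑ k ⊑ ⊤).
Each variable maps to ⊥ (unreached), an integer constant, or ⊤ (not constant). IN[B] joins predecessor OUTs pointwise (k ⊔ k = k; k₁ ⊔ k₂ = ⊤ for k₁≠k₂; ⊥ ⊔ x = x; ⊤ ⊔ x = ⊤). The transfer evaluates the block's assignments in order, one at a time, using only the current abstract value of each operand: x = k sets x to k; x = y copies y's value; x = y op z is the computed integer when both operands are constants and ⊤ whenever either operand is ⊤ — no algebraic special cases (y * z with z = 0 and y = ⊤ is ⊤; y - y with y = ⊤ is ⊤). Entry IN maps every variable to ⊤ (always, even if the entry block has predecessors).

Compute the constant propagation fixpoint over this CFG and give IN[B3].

Answer: {a: ⊤, b: ⊤, c: ⊤, d: 0, e: ⊤, f: ⊤}

Working:
Converged values:
  B0: | IN=(all ⊤) | OUT=(all ⊤)
  B1: | IN=(all ⊤) | OUT=(all ⊤)
  B2: | IN=(all ⊤) | OUT={d:0; rest ⊤}
  B3: | IN={d:0; rest ⊤} | OUT=(all ⊤)
  B4: | IN=(all ⊤) | OUT=(all ⊤)

Merge at B3: IN[B3] = OUT[B2] = {a: ⊤, b: ⊤, c: ⊤, d: 0, e: ⊤, f: ⊤}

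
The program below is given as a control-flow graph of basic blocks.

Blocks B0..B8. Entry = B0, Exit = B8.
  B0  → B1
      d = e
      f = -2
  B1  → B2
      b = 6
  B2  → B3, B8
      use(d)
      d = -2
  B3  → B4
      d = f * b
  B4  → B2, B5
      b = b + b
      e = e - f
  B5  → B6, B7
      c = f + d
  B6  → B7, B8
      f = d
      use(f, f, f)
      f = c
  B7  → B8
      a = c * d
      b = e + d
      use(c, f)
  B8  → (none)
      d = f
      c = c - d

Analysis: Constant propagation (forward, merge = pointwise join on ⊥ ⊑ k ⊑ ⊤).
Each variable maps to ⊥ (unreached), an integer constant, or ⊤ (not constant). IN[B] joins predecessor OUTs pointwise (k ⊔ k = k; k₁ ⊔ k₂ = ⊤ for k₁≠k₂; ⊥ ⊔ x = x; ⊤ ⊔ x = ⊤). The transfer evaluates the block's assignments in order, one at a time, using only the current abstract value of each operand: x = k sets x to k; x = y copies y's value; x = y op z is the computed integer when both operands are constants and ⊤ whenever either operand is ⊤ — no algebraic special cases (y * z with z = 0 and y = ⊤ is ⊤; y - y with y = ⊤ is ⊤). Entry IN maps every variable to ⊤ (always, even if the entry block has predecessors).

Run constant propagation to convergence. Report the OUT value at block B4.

Answer: {a: ⊤, b: ⊤, c: ⊤, d: ⊤, e: ⊤, f: -2}

Derivation:
Per-block solution:
  B0:  IN=(all ⊤)  OUT={f:-2; rest ⊤}
  B1:  IN={f:-2; rest ⊤}  OUT={b:6, f:-2; rest ⊤}
  B2:  IN={f:-2; rest ⊤}  OUT={d:-2, f:-2; rest ⊤}
  B3:  IN={d:-2, f:-2; rest ⊤}  OUT={f:-2; rest ⊤}
  B4:  IN={f:-2; rest ⊤}  OUT={f:-2; rest ⊤}
  B5:  IN={f:-2; rest ⊤}  OUT={f:-2; rest ⊤}
  B6:  IN={f:-2; rest ⊤}  OUT=(all ⊤)
  B7:  IN=(all ⊤)  OUT=(all ⊤)
  B8:  IN=(all ⊤)  OUT=(all ⊤)

Merge at B4: IN[B4] = OUT[B3] = {a: ⊤, b: ⊤, c: ⊤, d: ⊤, e: ⊤, f: -2}
Applying B4's transfer function to that IN value gives OUT[B4] (row B4 above).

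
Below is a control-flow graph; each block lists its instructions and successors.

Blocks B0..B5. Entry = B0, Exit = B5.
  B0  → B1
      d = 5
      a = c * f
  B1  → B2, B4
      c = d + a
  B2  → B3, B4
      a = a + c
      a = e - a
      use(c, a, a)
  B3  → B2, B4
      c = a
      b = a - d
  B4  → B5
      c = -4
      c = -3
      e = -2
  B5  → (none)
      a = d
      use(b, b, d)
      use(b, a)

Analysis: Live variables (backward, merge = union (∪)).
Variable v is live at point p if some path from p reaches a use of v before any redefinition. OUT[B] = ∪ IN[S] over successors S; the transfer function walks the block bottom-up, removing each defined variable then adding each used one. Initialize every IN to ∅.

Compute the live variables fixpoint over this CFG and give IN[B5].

Fixpoint table:
  B0:   IN={b, c, e, f}   OUT={a, b, d, e}
  B1:   IN={a, b, d, e}   OUT={a, b, c, d, e}
  B2:   IN={a, b, c, d, e}   OUT={a, b, d, e}
  B3:   IN={a, d, e}   OUT={a, b, c, d, e}
  B4:   IN={b, d}   OUT={b, d}
  B5:   IN={b, d}   OUT={}

B5 is the boundary node: OUT[B5] = {}
Applying B5's transfer function to that OUT value gives IN[B5] (row B5 above).

Answer: {b, d}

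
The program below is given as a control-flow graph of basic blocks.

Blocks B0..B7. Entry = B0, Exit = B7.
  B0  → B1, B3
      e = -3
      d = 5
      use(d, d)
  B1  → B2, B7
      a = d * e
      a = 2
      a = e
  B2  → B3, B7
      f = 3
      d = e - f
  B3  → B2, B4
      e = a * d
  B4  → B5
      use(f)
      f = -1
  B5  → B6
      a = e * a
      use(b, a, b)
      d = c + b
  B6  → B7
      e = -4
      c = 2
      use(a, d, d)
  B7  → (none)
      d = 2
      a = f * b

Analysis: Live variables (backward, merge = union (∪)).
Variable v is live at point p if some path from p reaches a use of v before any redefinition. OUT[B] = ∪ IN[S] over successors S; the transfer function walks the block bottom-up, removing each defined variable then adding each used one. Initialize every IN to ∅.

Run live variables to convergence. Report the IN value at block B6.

Answer: {a, b, d, f}

Trace:
Converged values:
  B0: | IN={a, b, c, f} | OUT={a, b, c, d, e, f}
  B1: | IN={b, c, d, e, f} | OUT={a, b, c, e, f}
  B2: | IN={a, b, c, e} | OUT={a, b, c, d, f}
  B3: | IN={a, b, c, d, f} | OUT={a, b, c, e, f}
  B4: | IN={a, b, c, e, f} | OUT={a, b, c, e, f}
  B5: | IN={a, b, c, e, f} | OUT={a, b, d, f}
  B6: | IN={a, b, d, f} | OUT={b, f}
  B7: | IN={b, f} | OUT={}

Merge at B6: OUT[B6] = IN[B7] = {b, f}
Applying B6's transfer function to that OUT value gives IN[B6] (row B6 above).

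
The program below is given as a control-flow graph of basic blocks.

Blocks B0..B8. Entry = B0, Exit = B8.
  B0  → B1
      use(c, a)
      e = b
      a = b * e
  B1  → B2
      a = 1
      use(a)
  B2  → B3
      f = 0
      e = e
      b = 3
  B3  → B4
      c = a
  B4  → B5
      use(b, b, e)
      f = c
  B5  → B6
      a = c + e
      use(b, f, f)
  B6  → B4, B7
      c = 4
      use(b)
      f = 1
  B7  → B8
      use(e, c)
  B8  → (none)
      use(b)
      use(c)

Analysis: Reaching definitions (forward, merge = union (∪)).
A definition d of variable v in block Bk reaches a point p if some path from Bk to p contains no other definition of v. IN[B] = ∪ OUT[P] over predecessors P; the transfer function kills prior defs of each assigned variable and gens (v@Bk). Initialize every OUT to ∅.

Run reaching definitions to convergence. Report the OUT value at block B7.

Answer: {a@B5, b@B2, c@B6, e@B2, f@B6}

Trace:
Fixpoint table:
  B0:  IN={}  OUT={a@B0, e@B0}
  B1:  IN={a@B0, e@B0}  OUT={a@B1, e@B0}
  B2:  IN={a@B1, e@B0}  OUT={a@B1, b@B2, e@B2, f@B2}
  B3:  IN={a@B1, b@B2, e@B2, f@B2}  OUT={a@B1, b@B2, c@B3, e@B2, f@B2}
  B4:  IN={a@B1, a@B5, b@B2, c@B3, c@B6, e@B2, f@B2, f@B6}  OUT={a@B1, a@B5, b@B2, c@B3, c@B6, e@B2, f@B4}
  B5:  IN={a@B1, a@B5, b@B2, c@B3, c@B6, e@B2, f@B4}  OUT={a@B5, b@B2, c@B3, c@B6, e@B2, f@B4}
  B6:  IN={a@B5, b@B2, c@B3, c@B6, e@B2, f@B4}  OUT={a@B5, b@B2, c@B6, e@B2, f@B6}
  B7:  IN={a@B5, b@B2, c@B6, e@B2, f@B6}  OUT={a@B5, b@B2, c@B6, e@B2, f@B6}
  B8:  IN={a@B5, b@B2, c@B6, e@B2, f@B6}  OUT={a@B5, b@B2, c@B6, e@B2, f@B6}

Merge at B7: IN[B7] = OUT[B6] = {a@B5, b@B2, c@B6, e@B2, f@B6}
Applying B7's transfer function to that IN value gives OUT[B7] (row B7 above).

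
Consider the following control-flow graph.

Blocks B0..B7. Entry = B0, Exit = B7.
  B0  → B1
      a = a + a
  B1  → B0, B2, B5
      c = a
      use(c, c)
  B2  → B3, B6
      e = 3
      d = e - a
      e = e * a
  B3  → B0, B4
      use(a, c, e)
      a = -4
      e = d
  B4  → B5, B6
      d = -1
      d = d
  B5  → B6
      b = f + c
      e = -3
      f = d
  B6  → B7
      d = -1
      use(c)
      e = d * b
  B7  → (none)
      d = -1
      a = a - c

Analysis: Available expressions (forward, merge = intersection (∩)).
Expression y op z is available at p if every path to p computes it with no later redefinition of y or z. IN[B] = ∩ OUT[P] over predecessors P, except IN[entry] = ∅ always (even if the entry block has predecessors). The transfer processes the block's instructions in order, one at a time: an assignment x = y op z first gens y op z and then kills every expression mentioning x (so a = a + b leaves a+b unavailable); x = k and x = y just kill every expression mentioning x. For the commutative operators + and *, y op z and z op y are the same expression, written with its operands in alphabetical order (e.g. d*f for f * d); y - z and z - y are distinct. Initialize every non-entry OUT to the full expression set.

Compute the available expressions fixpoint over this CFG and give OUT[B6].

Answer: {b*d}

Derivation:
Per-block solution:
  B0: | IN={} | OUT={}
  B1: | IN={} | OUT={}
  B2: | IN={} | OUT={}
  B3: | IN={} | OUT={}
  B4: | IN={} | OUT={}
  B5: | IN={} | OUT={}
  B6: | IN={} | OUT={b*d}
  B7: | IN={b*d} | OUT={}

Merge at B6: IN[B6] = OUT[B2] ∩ OUT[B4] ∩ OUT[B5] = {}
Applying B6's transfer function to that IN value gives OUT[B6] (row B6 above).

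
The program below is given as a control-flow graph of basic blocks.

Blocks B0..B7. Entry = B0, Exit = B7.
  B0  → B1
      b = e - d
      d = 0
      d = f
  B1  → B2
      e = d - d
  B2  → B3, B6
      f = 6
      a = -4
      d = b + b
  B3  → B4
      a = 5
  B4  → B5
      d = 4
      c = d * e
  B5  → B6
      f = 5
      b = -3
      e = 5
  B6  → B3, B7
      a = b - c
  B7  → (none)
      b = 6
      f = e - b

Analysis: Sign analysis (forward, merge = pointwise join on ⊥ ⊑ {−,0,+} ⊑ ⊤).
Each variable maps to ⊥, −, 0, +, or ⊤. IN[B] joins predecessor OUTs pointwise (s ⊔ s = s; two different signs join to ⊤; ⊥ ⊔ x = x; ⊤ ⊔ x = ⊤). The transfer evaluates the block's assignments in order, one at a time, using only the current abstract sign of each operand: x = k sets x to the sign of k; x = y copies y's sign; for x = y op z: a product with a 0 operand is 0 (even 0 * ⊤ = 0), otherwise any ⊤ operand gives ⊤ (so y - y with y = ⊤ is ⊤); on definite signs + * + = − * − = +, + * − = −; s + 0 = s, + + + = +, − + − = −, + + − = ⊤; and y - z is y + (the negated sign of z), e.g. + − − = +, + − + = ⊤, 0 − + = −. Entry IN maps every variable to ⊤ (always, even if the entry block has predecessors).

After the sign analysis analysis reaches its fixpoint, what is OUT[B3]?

Answer: {a: +, b: ⊤, c: ⊤, d: ⊤, e: ⊤, f: +}

Working:
Fixpoint table:
  B0: | IN=(all ⊤) | OUT=(all ⊤)
  B1: | IN=(all ⊤) | OUT=(all ⊤)
  B2: | IN=(all ⊤) | OUT={a:-, f:+; rest ⊤}
  B3: | IN={f:+; rest ⊤} | OUT={a:+, f:+; rest ⊤}
  B4: | IN={a:+, f:+; rest ⊤} | OUT={a:+, d:+, f:+; rest ⊤}
  B5: | IN={a:+, d:+, f:+; rest ⊤} | OUT={a:+, b:-, d:+, e:+, f:+; rest ⊤}
  B6: | IN={f:+; rest ⊤} | OUT={f:+; rest ⊤}
  B7: | IN={f:+; rest ⊤} | OUT={b:+; rest ⊤}

Merge at B3: IN[B3] = OUT[B2] ⊔ OUT[B6] = {a: ⊤, b: ⊤, c: ⊤, d: ⊤, e: ⊤, f: +}
Applying B3's transfer function to that IN value gives OUT[B3] (row B3 above).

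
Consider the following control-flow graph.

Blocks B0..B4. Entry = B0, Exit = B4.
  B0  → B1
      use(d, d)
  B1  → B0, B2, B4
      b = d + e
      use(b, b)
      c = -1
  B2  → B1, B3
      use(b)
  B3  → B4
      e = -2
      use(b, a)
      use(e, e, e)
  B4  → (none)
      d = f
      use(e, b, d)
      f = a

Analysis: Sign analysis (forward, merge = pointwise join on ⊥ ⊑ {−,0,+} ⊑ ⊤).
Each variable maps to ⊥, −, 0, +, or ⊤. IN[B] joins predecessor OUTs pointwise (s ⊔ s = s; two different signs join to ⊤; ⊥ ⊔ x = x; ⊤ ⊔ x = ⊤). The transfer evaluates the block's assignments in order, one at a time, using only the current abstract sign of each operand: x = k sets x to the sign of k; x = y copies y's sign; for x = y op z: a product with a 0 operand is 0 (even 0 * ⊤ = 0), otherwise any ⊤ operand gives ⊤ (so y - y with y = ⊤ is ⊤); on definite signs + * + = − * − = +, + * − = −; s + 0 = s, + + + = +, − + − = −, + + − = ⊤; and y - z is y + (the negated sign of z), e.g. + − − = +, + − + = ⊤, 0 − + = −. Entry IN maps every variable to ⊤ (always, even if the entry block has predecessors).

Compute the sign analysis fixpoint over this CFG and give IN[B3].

Per-block solution:
  B0:  IN=(all ⊤)  OUT=(all ⊤)
  B1:  IN=(all ⊤)  OUT={c:-; rest ⊤}
  B2:  IN={c:-; rest ⊤}  OUT={c:-; rest ⊤}
  B3:  IN={c:-; rest ⊤}  OUT={c:-, e:-; rest ⊤}
  B4:  IN={c:-; rest ⊤}  OUT={c:-; rest ⊤}

Merge at B3: IN[B3] = OUT[B2] = {a: ⊤, b: ⊤, c: -, d: ⊤, e: ⊤, f: ⊤}

Answer: {a: ⊤, b: ⊤, c: -, d: ⊤, e: ⊤, f: ⊤}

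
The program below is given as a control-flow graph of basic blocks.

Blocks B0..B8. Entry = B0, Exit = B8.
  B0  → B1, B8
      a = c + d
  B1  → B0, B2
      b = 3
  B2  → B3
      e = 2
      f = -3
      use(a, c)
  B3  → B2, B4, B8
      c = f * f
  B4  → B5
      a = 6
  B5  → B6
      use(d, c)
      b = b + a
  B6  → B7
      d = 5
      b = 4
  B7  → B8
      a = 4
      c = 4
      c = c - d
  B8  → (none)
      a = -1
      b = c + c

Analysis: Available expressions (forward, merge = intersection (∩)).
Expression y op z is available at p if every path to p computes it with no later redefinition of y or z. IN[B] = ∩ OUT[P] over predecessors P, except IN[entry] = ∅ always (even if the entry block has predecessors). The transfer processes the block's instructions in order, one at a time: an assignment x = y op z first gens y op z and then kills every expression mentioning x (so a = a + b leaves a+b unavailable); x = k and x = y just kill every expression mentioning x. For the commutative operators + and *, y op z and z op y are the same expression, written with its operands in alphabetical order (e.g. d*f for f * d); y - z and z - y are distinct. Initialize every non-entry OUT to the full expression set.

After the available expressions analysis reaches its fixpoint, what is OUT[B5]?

Answer: {f*f}

Derivation:
Per-block solution:
  B0:   IN={}   OUT={c+d}
  B1:   IN={c+d}   OUT={c+d}
  B2:   IN={}   OUT={}
  B3:   IN={}   OUT={f*f}
  B4:   IN={f*f}   OUT={f*f}
  B5:   IN={f*f}   OUT={f*f}
  B6:   IN={f*f}   OUT={f*f}
  B7:   IN={f*f}   OUT={f*f}
  B8:   IN={}   OUT={c+c}

Merge at B5: IN[B5] = OUT[B4] = {f*f}
Applying B5's transfer function to that IN value gives OUT[B5] (row B5 above).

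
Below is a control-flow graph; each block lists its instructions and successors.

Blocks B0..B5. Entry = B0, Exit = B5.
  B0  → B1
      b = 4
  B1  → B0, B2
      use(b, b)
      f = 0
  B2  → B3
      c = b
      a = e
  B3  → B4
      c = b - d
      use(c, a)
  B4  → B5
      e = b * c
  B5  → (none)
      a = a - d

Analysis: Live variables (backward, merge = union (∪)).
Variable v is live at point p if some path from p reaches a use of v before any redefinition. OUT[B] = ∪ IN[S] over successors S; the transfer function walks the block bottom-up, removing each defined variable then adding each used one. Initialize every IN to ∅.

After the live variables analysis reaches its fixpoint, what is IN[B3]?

Answer: {a, b, d}

Derivation:
Converged values:
  B0:  IN={d, e}  OUT={b, d, e}
  B1:  IN={b, d, e}  OUT={b, d, e}
  B2:  IN={b, d, e}  OUT={a, b, d}
  B3:  IN={a, b, d}  OUT={a, b, c, d}
  B4:  IN={a, b, c, d}  OUT={a, d}
  B5:  IN={a, d}  OUT={}

Merge at B3: OUT[B3] = IN[B4] = {a, b, c, d}
Applying B3's transfer function to that OUT value gives IN[B3] (row B3 above).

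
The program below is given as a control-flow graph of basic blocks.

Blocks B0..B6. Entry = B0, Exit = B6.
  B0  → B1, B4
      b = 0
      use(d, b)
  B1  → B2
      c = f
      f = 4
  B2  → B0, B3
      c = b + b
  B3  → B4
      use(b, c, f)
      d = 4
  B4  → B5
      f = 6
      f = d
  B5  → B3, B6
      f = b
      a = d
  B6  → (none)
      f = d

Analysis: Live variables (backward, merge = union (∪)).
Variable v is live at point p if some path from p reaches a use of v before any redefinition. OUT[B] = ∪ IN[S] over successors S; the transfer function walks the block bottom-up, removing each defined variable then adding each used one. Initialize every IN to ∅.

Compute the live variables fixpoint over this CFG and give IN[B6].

Answer: {d}

Derivation:
Per-block solution:
  B0:  IN={c, d, f}  OUT={b, c, d, f}
  B1:  IN={b, d, f}  OUT={b, d, f}
  B2:  IN={b, d, f}  OUT={b, c, d, f}
  B3:  IN={b, c, f}  OUT={b, c, d}
  B4:  IN={b, c, d}  OUT={b, c, d}
  B5:  IN={b, c, d}  OUT={b, c, d, f}
  B6:  IN={d}  OUT={}

B6 is the boundary node: OUT[B6] = {}
Applying B6's transfer function to that OUT value gives IN[B6] (row B6 above).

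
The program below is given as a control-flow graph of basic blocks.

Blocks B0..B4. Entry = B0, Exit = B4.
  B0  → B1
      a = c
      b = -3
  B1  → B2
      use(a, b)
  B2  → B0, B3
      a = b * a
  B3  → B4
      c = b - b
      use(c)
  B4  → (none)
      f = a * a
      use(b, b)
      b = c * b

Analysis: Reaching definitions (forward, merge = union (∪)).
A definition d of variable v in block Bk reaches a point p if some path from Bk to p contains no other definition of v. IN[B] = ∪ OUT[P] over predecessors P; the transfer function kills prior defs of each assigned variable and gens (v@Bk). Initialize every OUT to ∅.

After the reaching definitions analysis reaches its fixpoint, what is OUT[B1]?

Answer: {a@B0, b@B0}

Derivation:
Per-block solution:
  B0: | IN={a@B2, b@B0} | OUT={a@B0, b@B0}
  B1: | IN={a@B0, b@B0} | OUT={a@B0, b@B0}
  B2: | IN={a@B0, b@B0} | OUT={a@B2, b@B0}
  B3: | IN={a@B2, b@B0} | OUT={a@B2, b@B0, c@B3}
  B4: | IN={a@B2, b@B0, c@B3} | OUT={a@B2, b@B4, c@B3, f@B4}

Merge at B1: IN[B1] = OUT[B0] = {a@B0, b@B0}
Applying B1's transfer function to that IN value gives OUT[B1] (row B1 above).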